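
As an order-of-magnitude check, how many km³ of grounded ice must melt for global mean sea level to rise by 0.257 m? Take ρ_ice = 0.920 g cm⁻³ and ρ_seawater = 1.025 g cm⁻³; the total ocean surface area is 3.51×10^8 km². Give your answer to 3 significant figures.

Required water volume = Δh × A = 0.257 m × 3.51×10^14 m² = 9.021×10^13 m³ = 9.021×10^4 km³.
Ice volume = water volume × ρ_w/ρ_ice = 9.021×10^4 × 1025/920 = 1.01×10^5 km³.

≈ 1.01×10^5 km³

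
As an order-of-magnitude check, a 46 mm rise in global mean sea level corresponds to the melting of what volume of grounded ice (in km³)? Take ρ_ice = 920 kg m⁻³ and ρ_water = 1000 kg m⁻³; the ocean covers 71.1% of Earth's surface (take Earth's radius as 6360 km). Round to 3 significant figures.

Required water volume = Δh × A = 0.046 m × 3.61×10^14 m² = 1.662×10^13 m³ = 1.662×10^4 km³.
Ice volume = water volume × ρ_w/ρ_ice = 1.662×10^4 × 1000/920 = 1.81×10^4 km³.

≈ 1.81×10^4 km³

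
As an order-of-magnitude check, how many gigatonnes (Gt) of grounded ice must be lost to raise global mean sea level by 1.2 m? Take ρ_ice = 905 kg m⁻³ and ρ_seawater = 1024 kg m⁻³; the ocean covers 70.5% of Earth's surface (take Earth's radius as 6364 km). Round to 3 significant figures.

≈ 4.41×10^5 Gt

Required water volume = Δh × A = 1.2 m × 3.59×10^14 m² = 4.306×10^14 m³.
ρ_w = 1024 kg m⁻³, so the mass of water = 4.306×10^14 m³ × 1024 kg m⁻³ = 4.409×10^17 kg = 4.41×10^5 Gt (and the same mass of ice, by conservation).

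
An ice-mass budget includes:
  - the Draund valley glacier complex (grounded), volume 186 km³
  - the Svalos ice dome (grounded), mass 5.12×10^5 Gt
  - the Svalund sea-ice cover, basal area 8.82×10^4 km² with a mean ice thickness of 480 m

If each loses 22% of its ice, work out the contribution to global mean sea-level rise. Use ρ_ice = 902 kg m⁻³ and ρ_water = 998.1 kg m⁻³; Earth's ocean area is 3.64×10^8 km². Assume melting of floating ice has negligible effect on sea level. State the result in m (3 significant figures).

≈ 0.310 m

Draund: 0.22 × 186 km³ × (902/998.1) = 36.98 km³ of water.
Svalos: 0.22 × 5.12×10^5 Gt = 1.126×10^17 kg; dividing by ρ_w = 998.1 kg m⁻³ gives 1.129×10^14 m³ of water.
The Svalund sea-ice cover is floating and already displaces its own weight of water, so its melt adds essentially nothing to sea level.
Total added water ≈ 1.129×10^14 m³ over 3.64×10^14 m² → Δh = 0.310 m.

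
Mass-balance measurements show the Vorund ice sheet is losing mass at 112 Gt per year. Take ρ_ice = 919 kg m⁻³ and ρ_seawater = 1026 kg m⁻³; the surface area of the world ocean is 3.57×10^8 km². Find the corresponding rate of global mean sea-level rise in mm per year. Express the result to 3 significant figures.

≈ 0.306 mm/yr

ρ_w = 1026 kg m⁻³. Annual water volume added = 112 Gt / ρ_w = 1.120×10^14 kg / 1026 kg m⁻³ = 1.092×10^11 m³.
Δh per year = 1.092×10^11 / 3.57×10^14 = 3.06×10^-4 m = 0.306 mm.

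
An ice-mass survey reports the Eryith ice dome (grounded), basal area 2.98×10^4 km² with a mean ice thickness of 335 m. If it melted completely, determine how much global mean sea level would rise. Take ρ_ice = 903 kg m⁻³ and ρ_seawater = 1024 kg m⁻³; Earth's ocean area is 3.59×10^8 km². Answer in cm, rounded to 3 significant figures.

≈ 2.45 cm

Eryith: ice volume = 2.98×10^4 km² × 335 m = 9983 km³; 9983 × (903/1024) = 8803 km³ of water.
Spread over 3.59×10^14 m² of ocean, Δh = 8.803×10^12 / 3.59×10^14 = 0.0245 m = 2.45 cm.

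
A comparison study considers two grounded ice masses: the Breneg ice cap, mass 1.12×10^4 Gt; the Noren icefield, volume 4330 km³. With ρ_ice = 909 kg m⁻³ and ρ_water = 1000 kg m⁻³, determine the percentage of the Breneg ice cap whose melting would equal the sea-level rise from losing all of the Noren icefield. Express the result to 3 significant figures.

Equal sea-level rise means equal mass of meltwater, i.e. equal mass of ice lost.
Ice mass of Noren: 3.936×10^15 kg; ice mass of Breneg: 1.120×10^16 kg.
Fraction required = 3.936×10^15 / 1.120×10^16 = 0.351 → 35.1 %.

≈ 35.1 %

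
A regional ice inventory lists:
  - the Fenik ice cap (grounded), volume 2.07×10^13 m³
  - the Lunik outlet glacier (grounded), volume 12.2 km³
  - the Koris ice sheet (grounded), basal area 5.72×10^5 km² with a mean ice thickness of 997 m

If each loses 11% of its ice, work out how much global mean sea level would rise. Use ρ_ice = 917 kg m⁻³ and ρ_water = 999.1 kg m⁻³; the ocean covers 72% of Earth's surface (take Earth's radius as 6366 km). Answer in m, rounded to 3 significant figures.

Fenik: 0.11 × 2.07×10^13 m³ × (917/999.1) = 2.090×10^12 m³ of water.
Lunik: 0.11 × 12.2 km³ × (917/999.1) = 1.232 km³ of water.
Koris: ice volume = 5.72×10^5 km² × 997 m = 5.703×10^5 km³; 0.11 × 5.703×10^5 × (917/999.1) = 5.758×10^4 km³ of water.
Total added water ≈ 5.967×10^13 m³ over 3.67×10^14 m² → Δh = 0.163 m.

≈ 0.163 m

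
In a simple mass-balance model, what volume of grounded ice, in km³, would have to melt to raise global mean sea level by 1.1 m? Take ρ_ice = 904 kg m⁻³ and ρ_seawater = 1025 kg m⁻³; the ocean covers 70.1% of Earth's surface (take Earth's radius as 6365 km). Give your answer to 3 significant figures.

≈ 4.45×10^5 km³

Required water volume = Δh × A = 1.1 m × 3.57×10^14 m² = 3.926×10^14 m³ = 3.926×10^5 km³.
Ice volume = water volume × ρ_w/ρ_ice = 3.926×10^5 × 1025/904 = 4.45×10^5 km³.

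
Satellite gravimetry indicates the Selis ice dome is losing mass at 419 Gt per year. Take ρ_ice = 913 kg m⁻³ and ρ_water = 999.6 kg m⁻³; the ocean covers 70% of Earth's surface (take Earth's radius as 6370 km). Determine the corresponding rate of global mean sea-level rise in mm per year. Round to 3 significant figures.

≈ 1.17 mm/yr

ρ_w = 999.6 kg m⁻³. Annual water volume added = 419 Gt / ρ_w = 4.190×10^14 kg / 999.6 kg m⁻³ = 4.192×10^11 m³.
Δh per year = 4.192×10^11 / 3.57×10^14 = 1.17×10^-3 m = 1.17 mm.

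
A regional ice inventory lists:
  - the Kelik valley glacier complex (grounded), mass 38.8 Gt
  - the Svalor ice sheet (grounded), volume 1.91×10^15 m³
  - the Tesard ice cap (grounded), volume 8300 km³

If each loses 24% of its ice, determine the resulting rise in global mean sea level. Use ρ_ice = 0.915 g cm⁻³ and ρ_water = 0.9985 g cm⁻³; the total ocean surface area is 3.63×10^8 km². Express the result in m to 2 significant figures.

Kelik: 0.24 × 38.8 Gt = 9.312×10^12 kg; dividing by ρ_w = 0.9985 g cm⁻³ = 998.5 kg m⁻³ gives 9.326×10^9 m³ of water.
Svalor: 0.24 × 1.91×10^15 m³ × (915/998.5) = 4.201×10^14 m³ of water.
Tesard: 0.24 × 8300 km³ × (915/998.5) = 1825 km³ of water.
Total added water ≈ 4.219×10^14 m³ over 3.63×10^14 m² → Δh = 1.16 m.

≈ 1.2 m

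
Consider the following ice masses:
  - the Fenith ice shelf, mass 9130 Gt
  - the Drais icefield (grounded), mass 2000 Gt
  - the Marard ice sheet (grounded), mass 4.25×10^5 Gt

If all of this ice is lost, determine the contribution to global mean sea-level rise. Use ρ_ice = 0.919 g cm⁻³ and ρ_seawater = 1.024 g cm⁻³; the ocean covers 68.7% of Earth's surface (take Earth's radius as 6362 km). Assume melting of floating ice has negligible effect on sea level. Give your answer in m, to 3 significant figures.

The Fenith ice shelf is floating and already displaces its own weight of water, so its melt adds essentially nothing to sea level.
Drais: 2000 Gt = 2.000×10^15 kg; dividing by ρ_w = 1.024 g cm⁻³ = 1024 kg m⁻³ gives 1.953×10^12 m³ of water.
Marard: 4.25×10^5 Gt = 4.250×10^17 kg; dividing by ρ_w = 1024 kg m⁻³ gives 4.150×10^14 m³ of water.
Total added water ≈ 4.170×10^14 m³ over 3.49×10^14 m² → Δh = 1.19 m.

≈ 1.19 m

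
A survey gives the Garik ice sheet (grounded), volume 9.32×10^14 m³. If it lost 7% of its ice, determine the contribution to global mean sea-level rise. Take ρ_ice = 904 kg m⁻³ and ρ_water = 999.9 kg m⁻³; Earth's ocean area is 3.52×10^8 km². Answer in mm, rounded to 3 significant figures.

Garik: 0.07 × 9.32×10^14 m³ × (904/999.9) = 5.898×10^13 m³ of water.
Spread over 3.52×10^14 m² of ocean, Δh = 5.898×10^13 / 3.52×10^14 = 0.168 m = 168 mm.

≈ 168 mm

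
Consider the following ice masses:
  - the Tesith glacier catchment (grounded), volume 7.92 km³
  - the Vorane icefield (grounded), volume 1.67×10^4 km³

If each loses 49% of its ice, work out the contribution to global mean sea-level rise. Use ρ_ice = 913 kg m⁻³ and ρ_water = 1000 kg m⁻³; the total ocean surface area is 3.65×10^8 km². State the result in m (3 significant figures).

Tesith: 0.49 × 7.92 km³ × (913/1000) = 3.543 km³ of water.
Vorane: 0.49 × 1.67×10^4 km³ × (913/1000) = 7471 km³ of water.
Total added water ≈ 7.475×10^12 m³ over 3.65×10^14 m² → Δh = 0.0205 m.

≈ 0.0205 m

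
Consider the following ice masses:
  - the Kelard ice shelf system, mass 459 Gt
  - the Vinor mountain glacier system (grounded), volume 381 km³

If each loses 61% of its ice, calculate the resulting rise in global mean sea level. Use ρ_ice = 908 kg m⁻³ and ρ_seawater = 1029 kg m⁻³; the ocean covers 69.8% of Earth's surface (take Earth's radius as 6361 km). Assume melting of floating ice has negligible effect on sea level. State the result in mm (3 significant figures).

The Kelard ice shelf system is floating and already displaces its own weight of water, so its melt adds essentially nothing to sea level.
Vinor: 0.61 × 381 km³ × (908/1029) = 205.1 km³ of water.
Total added water ≈ 2.051×10^11 m³ over 3.55×10^14 m² → Δh = 5.78×10^-4 m = 0.578 mm.

≈ 0.578 mm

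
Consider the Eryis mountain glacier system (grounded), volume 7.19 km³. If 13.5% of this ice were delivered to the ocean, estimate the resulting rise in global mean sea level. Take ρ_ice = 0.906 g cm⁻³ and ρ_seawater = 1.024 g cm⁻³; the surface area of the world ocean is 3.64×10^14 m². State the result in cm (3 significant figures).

Eryis: 0.135 × 7.19 km³ × (906/1024) = 0.8588 km³ of water.
Spread over 3.64×10^14 m² of ocean, Δh = 8.588×10^8 / 3.64×10^14 = 2.36×10^-6 m = 2.36×10^-4 cm.

≈ 2.36×10^-4 cm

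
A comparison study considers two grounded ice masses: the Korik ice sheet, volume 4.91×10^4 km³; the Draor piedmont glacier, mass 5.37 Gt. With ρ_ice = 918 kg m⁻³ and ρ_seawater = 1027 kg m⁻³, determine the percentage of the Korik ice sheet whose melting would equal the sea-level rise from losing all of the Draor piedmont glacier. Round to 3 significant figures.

≈ 0.0119 %

Equal sea-level rise means equal mass of meltwater, i.e. equal mass of ice lost.
Ice mass of Draor: 5.370×10^12 kg; ice mass of Korik: 4.507×10^16 kg.
Fraction required = 5.370×10^12 / 4.507×10^16 = 1.19×10^-4 → 0.0119 %.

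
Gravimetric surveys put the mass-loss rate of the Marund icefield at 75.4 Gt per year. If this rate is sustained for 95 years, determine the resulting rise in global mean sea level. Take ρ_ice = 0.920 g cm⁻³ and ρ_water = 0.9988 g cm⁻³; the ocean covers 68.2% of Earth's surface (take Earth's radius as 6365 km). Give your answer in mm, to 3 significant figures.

≈ 20.7 mm

Total mass lost = 75.4 Gt/yr × 95 yr = 7163 Gt = 7.163×10^15 kg.
ρ_w = 0.9988 g cm⁻³ = 998.8 kg m⁻³, so water volume = 7.163×10^15 / 998.8 = 7.172×10^12 m³.
Δh = 7.172×10^12 / 3.47×10^14 = 0.0207 m = 20.7 mm.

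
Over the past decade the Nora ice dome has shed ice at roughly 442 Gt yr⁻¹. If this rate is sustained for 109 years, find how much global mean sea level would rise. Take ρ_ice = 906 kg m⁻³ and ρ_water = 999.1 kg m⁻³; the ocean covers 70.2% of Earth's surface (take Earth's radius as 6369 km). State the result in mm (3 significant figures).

≈ 135 mm

Total mass lost = 442 Gt/yr × 109 yr = 4.818×10^4 Gt = 4.818×10^16 kg.
ρ_w = 999.1 kg m⁻³, so water volume = 4.818×10^16 / 999.1 = 4.822×10^13 m³.
Δh = 4.822×10^13 / 3.58×10^14 = 0.135 m = 135 mm.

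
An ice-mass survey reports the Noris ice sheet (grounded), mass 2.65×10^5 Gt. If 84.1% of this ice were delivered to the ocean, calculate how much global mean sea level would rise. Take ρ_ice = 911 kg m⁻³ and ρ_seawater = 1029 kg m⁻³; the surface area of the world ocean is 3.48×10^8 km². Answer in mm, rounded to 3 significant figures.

≈ 622 mm

Noris: 0.841 × 2.65×10^5 Gt = 2.229×10^17 kg; dividing by ρ_w = 1029 kg m⁻³ gives 2.166×10^14 m³ of water.
Spread over 3.48×10^14 m² of ocean, Δh = 2.166×10^14 / 3.48×10^14 = 0.622 m = 622 mm.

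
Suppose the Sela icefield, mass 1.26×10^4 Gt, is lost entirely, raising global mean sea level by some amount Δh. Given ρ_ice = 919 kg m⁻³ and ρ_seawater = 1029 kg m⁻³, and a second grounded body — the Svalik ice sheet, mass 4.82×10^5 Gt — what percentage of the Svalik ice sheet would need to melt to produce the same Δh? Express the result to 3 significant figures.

Equal sea-level rise means equal mass of meltwater, i.e. equal mass of ice lost.
Ice mass of Sela: 1.260×10^16 kg; ice mass of Svalik: 4.820×10^17 kg.
Fraction required = 1.260×10^16 / 4.820×10^17 = 0.0261 → 2.61 %.

≈ 2.61 %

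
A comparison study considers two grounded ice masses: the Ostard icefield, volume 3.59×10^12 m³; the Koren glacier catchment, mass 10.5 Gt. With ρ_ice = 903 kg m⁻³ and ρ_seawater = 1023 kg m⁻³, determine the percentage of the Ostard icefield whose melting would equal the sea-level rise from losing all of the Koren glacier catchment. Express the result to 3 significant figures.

Equal sea-level rise means equal mass of meltwater, i.e. equal mass of ice lost.
Ice mass of Koren: 1.050×10^13 kg; ice mass of Ostard: 3.242×10^15 kg.
Fraction required = 1.050×10^13 / 3.242×10^15 = 3.24×10^-3 → 0.324 %.

≈ 0.324 %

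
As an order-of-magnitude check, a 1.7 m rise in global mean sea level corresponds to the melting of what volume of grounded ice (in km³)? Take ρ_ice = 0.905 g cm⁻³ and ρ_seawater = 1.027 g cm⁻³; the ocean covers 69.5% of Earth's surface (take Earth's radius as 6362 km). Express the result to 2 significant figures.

≈ 6.8×10^5 km³

Required water volume = Δh × A = 1.7 m × 3.53×10^14 m² = 6.009×10^14 m³ = 6.009×10^5 km³.
Ice volume = water volume × ρ_w/ρ_ice = 6.009×10^5 × 1027/905 = 6.8×10^5 km³.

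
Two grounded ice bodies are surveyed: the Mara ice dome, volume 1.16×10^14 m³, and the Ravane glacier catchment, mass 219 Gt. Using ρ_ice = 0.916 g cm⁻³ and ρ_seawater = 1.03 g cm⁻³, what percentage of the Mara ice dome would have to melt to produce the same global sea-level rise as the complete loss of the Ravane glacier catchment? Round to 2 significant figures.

≈ 0.21 %

Equal sea-level rise means equal mass of meltwater, i.e. equal mass of ice lost.
Ice mass of Ravane: 2.190×10^14 kg; ice mass of Mara: 1.063×10^17 kg.
Fraction required = 2.190×10^14 / 1.063×10^17 = 2.06×10^-3 → 0.21 %.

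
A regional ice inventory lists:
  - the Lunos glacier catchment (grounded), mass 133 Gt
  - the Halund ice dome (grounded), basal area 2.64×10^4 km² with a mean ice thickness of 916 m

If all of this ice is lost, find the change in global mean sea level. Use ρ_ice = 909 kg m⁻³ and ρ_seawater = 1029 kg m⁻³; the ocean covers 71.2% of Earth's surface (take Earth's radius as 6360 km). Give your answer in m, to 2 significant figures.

≈ 0.059 m

Lunos: 133 Gt = 1.330×10^14 kg; dividing by ρ_w = 1029 kg m⁻³ gives 1.293×10^11 m³ of water.
Halund: ice volume = 2.64×10^4 km² × 916 m = 2.418×10^4 km³; 2.418×10^4 × (909/1029) = 2.136×10^4 km³ of water.
Total added water ≈ 2.149×10^13 m³ over 3.62×10^14 m² → Δh = 0.0594 m.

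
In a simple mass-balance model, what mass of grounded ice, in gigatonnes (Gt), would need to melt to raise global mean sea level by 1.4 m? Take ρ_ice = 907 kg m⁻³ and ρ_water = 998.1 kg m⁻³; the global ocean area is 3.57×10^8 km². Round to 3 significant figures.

≈ 4.99×10^5 Gt

Required water volume = Δh × A = 1.4 m × 3.57×10^14 m² = 4.998×10^14 m³.
ρ_w = 998.1 kg m⁻³, so the mass of water = 4.998×10^14 m³ × 998.1 kg m⁻³ = 4.989×10^17 kg = 4.99×10^5 Gt (and the same mass of ice, by conservation).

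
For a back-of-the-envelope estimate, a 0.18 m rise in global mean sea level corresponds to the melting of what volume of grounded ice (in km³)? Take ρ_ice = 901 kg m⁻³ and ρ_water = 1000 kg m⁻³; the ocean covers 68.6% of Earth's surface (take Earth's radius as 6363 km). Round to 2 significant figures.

Required water volume = Δh × A = 0.18 m × 3.49×10^14 m² = 6.282×10^13 m³ = 6.282×10^4 km³.
Ice volume = water volume × ρ_w/ρ_ice = 6.282×10^4 × 1000/901 = 7.0×10^4 km³.

≈ 7.0×10^4 km³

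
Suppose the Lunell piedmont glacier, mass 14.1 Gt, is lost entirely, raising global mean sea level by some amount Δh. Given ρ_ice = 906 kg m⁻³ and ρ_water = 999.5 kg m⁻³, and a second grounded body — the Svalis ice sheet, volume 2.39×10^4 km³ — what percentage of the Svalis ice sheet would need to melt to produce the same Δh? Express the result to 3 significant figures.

Equal sea-level rise means equal mass of meltwater, i.e. equal mass of ice lost.
Ice mass of Lunell: 1.410×10^13 kg; ice mass of Svalis: 2.165×10^16 kg.
Fraction required = 1.410×10^13 / 2.165×10^16 = 6.51×10^-4 → 0.0651 %.

≈ 0.0651 %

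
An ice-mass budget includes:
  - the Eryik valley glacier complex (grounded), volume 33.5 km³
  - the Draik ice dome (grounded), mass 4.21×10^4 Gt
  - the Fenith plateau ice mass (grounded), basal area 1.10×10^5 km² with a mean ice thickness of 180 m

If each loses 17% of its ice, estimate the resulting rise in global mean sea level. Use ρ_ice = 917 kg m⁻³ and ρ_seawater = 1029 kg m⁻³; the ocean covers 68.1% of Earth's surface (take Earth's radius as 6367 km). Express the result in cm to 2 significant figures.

Eryik: 0.17 × 33.5 km³ × (917/1029) = 5.075 km³ of water.
Draik: 0.17 × 4.21×10^4 Gt = 7.157×10^15 kg; dividing by ρ_w = 1029 kg m⁻³ gives 6.955×10^12 m³ of water.
Fenith: ice volume = 1.10×10^5 km² × 180 m = 1.980×10^4 km³; 0.17 × 1.980×10^4 × (917/1029) = 3000 km³ of water.
Total added water ≈ 9.960×10^12 m³ over 3.47×10^14 m² → Δh = 0.0287 m = 2.9 cm.

≈ 2.9 cm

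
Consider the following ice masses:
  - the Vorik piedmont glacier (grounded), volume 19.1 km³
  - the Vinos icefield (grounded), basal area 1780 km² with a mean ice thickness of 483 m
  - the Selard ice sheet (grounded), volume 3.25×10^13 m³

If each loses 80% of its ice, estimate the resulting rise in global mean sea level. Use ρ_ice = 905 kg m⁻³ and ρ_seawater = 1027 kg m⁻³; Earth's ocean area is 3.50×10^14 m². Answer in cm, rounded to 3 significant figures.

Vorik: 0.8 × 19.1 km³ × (905/1027) = 13.46 km³ of water.
Vinos: ice volume = 1780 km² × 483 m = 859.7 km³; 0.8 × 859.7 × (905/1027) = 606.1 km³ of water.
Selard: 0.8 × 3.25×10^13 m³ × (905/1027) = 2.291×10^13 m³ of water.
Total added water ≈ 2.353×10^13 m³ over 3.50×10^14 m² → Δh = 0.0672 m = 6.72 cm.

≈ 6.72 cm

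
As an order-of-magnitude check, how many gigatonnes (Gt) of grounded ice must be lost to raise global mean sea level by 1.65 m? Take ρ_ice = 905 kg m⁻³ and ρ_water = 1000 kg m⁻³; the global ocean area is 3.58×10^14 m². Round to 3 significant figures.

Required water volume = Δh × A = 1.65 m × 3.58×10^14 m² = 5.907×10^14 m³.
ρ_w = 1000 kg m⁻³, so the mass of water = 5.907×10^14 m³ × 1000 kg m⁻³ = 5.907×10^17 kg = 5.91×10^5 Gt (and the same mass of ice, by conservation).

≈ 5.91×10^5 Gt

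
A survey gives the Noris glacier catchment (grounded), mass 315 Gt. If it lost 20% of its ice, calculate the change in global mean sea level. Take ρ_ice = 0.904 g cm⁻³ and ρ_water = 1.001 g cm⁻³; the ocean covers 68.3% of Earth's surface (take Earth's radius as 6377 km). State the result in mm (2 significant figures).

≈ 0.18 mm

Noris: 0.2 × 315 Gt = 6.300×10^13 kg; dividing by ρ_w = 1.001 g cm⁻³ = 1001 kg m⁻³ gives 6.294×10^10 m³ of water.
Spread over 3.49×10^14 m² of ocean, Δh = 6.294×10^10 / 3.49×10^14 = 1.80×10^-4 m = 0.18 mm.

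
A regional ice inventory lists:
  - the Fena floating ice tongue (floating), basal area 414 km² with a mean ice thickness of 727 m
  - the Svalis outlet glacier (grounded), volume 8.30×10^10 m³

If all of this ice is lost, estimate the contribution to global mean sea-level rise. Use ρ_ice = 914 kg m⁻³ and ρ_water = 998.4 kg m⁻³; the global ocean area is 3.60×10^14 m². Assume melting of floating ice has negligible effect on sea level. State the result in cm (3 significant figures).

The Fena floating ice tongue is floating and already displaces its own weight of water, so its melt adds essentially nothing to sea level.
Svalis: 8.30×10^10 m³ × (914/998.4) = 7.598×10^10 m³ of water.
Total added water ≈ 7.598×10^10 m³ over 3.60×10^14 m² → Δh = 2.11×10^-4 m = 0.0211 cm.

≈ 0.0211 cm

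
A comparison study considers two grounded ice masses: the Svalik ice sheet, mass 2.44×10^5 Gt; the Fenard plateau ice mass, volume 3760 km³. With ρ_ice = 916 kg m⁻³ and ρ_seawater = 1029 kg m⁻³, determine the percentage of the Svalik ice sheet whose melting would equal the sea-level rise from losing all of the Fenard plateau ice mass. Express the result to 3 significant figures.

Equal sea-level rise means equal mass of meltwater, i.e. equal mass of ice lost.
Ice mass of Fenard: 3.444×10^15 kg; ice mass of Svalik: 2.440×10^17 kg.
Fraction required = 3.444×10^15 / 2.440×10^17 = 0.0141 → 1.41 %.

≈ 1.41 %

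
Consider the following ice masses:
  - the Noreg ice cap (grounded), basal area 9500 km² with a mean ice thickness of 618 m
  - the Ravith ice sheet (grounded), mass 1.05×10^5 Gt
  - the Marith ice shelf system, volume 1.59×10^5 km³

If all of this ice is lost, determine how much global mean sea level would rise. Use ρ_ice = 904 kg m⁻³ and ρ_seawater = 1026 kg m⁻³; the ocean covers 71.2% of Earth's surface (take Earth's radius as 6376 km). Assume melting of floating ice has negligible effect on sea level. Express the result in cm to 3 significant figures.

Noreg: ice volume = 9500 km² × 618 m = 5871 km³; 5871 × (904/1026) = 5173 km³ of water.
Ravith: 1.05×10^5 Gt = 1.050×10^17 kg; dividing by ρ_w = 1026 kg m⁻³ gives 1.023×10^14 m³ of water.
The Marith ice shelf system is floating and already displaces its own weight of water, so its melt adds essentially nothing to sea level.
Total added water ≈ 1.075×10^14 m³ over 3.64×10^14 m² → Δh = 0.296 m = 29.6 cm.

≈ 29.6 cm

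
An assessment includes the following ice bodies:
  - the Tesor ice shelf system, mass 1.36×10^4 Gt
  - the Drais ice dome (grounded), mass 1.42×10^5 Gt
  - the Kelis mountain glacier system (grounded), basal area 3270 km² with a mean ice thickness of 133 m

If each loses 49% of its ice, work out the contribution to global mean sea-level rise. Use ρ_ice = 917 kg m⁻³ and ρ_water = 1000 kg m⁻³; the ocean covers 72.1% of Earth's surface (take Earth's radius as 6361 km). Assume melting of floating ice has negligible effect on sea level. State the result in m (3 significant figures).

The Tesor ice shelf system is floating and already displaces its own weight of water, so its melt adds essentially nothing to sea level.
Drais: 0.49 × 1.42×10^5 Gt = 6.958×10^16 kg; dividing by ρ_w = 1000 kg m⁻³ gives 6.958×10^13 m³ of water.
Kelis: ice volume = 3270 km² × 133 m = 434.9 km³; 0.49 × 434.9 × (917/1000) = 195.4 km³ of water.
Total added water ≈ 6.978×10^13 m³ over 3.67×10^14 m² → Δh = 0.190 m.

≈ 0.190 m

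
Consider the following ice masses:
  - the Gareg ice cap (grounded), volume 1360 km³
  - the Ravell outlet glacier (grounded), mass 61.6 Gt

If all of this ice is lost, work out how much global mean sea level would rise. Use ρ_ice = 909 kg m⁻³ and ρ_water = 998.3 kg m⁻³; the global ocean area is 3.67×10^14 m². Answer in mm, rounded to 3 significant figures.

Gareg: 1360 km³ × (909/998.3) = 1238 km³ of water.
Ravell: 61.6 Gt = 6.160×10^13 kg; dividing by ρ_w = 998.3 kg m⁻³ gives 6.170×10^10 m³ of water.
Total added water ≈ 1.300×10^12 m³ over 3.67×10^14 m² → Δh = 3.54×10^-3 m = 3.54 mm.

≈ 3.54 mm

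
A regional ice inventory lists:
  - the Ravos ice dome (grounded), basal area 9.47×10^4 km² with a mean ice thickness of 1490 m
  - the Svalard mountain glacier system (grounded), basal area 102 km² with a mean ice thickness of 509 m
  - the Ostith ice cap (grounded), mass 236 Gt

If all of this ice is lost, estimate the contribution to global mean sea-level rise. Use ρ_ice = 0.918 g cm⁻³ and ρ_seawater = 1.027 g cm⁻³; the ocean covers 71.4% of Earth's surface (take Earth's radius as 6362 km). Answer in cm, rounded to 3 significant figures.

≈ 34.8 cm

Ravos: ice volume = 9.47×10^4 km² × 1490 m = 1.411×10^5 km³; 1.411×10^5 × (918/1027) = 1.261×10^5 km³ of water.
Svalard: ice volume = 102 km² × 509 m = 51.92 km³; 51.92 × (918/1027) = 46.41 km³ of water.
Ostith: 236 Gt = 2.360×10^14 kg; dividing by ρ_w = 1.027 g cm⁻³ = 1027 kg m⁻³ gives 2.298×10^11 m³ of water.
Total added water ≈ 1.264×10^14 m³ over 3.63×10^14 m² → Δh = 0.348 m = 34.8 cm.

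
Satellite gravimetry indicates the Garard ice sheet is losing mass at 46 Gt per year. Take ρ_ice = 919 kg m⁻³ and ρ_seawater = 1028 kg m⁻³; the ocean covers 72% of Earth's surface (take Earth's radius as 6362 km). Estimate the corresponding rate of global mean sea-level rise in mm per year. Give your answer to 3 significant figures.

≈ 0.122 mm/yr

ρ_w = 1028 kg m⁻³. Annual water volume added = 46 Gt / ρ_w = 4.600×10^13 kg / 1028 kg m⁻³ = 4.475×10^10 m³.
Δh per year = 4.475×10^10 / 3.66×10^14 = 1.22×10^-4 m = 0.122 mm.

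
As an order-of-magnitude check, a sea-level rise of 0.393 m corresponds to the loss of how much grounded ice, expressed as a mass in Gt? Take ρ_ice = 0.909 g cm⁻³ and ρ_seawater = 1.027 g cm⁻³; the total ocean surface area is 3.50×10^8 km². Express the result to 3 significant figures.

Required water volume = Δh × A = 0.393 m × 3.50×10^14 m² = 1.376×10^14 m³.
ρ_w = 1.027 g cm⁻³ = 1027 kg m⁻³, so the mass of water = 1.376×10^14 m³ × 1027 kg m⁻³ = 1.413×10^17 kg = 1.41×10^5 Gt (and the same mass of ice, by conservation).

≈ 1.41×10^5 Gt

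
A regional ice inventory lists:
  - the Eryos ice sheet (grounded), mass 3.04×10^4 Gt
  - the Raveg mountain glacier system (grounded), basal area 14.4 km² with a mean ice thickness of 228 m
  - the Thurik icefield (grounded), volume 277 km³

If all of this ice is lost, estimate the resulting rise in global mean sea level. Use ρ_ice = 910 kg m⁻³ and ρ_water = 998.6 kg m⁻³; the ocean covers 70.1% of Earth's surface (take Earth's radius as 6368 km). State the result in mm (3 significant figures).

≈ 85.9 mm

Eryos: 3.04×10^4 Gt = 3.040×10^16 kg; dividing by ρ_w = 998.6 kg m⁻³ gives 3.044×10^13 m³ of water.
Raveg: ice volume = 14.4 km² × 228 m = 3.283 km³; 3.283 × (910/998.6) = 2.992 km³ of water.
Thurik: 277 km³ × (910/998.6) = 252.4 km³ of water.
Total added water ≈ 3.070×10^13 m³ over 3.57×10^14 m² → Δh = 0.0859 m = 85.9 mm.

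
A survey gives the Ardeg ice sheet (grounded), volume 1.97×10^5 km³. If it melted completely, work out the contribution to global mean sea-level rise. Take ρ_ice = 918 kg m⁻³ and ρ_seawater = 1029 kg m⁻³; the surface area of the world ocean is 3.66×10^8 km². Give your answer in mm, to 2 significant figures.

Ardeg: 1.97×10^5 km³ × (918/1029) = 1.757×10^5 km³ of water.
Spread over 3.66×10^14 m² of ocean, Δh = 1.757×10^14 / 3.66×10^14 = 0.480 m = 480 mm.

≈ 480 mm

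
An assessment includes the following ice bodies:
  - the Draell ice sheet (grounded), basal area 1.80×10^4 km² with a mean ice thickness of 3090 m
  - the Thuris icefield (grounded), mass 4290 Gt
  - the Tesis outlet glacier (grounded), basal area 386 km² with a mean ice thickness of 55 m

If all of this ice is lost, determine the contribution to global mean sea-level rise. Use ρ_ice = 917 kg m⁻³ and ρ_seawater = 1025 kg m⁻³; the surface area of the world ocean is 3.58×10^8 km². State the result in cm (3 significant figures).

≈ 15.1 cm

Draell: ice volume = 1.80×10^4 km² × 3090 m = 5.562×10^4 km³; 5.562×10^4 × (917/1025) = 4.976×10^4 km³ of water.
Thuris: 4290 Gt = 4.290×10^15 kg; dividing by ρ_w = 1025 kg m⁻³ gives 4.185×10^12 m³ of water.
Tesis: ice volume = 386 km² × 55 m = 21.23 km³; 21.23 × (917/1025) = 18.99 km³ of water.
Total added water ≈ 5.396×10^13 m³ over 3.58×10^14 m² → Δh = 0.151 m = 15.1 cm.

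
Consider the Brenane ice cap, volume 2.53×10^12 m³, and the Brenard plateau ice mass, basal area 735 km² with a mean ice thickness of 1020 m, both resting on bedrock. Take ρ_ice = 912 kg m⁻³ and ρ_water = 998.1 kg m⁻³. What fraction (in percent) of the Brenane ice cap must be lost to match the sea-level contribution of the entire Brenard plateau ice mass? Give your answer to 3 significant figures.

≈ 29.6 %

Equal sea-level rise means equal mass of meltwater, i.e. equal mass of ice lost.
Ice mass of Brenard: 6.837×10^14 kg; ice mass of Brenane: 2.307×10^15 kg.
Fraction required = 6.837×10^14 / 2.307×10^15 = 0.296 → 29.6 %.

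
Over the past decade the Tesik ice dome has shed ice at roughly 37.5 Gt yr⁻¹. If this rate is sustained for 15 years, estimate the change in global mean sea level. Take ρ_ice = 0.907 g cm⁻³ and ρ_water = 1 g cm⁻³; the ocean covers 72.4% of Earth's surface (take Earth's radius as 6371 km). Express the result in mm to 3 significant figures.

Total mass lost = 37.5 Gt/yr × 15 yr = 562.5 Gt = 5.625×10^14 kg.
ρ_w = 1 g cm⁻³ = 1000 kg m⁻³, so water volume = 5.625×10^14 / 1000 = 5.625×10^11 m³.
Δh = 5.625×10^11 / 3.69×10^14 = 1.52×10^-3 m = 1.52 mm.

≈ 1.52 mm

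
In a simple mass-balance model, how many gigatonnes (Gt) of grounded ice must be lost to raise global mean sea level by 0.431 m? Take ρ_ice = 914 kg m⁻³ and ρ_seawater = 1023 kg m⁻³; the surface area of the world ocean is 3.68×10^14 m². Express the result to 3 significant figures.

Required water volume = Δh × A = 0.431 m × 3.68×10^14 m² = 1.586×10^14 m³.
ρ_w = 1023 kg m⁻³, so the mass of water = 1.586×10^14 m³ × 1023 kg m⁻³ = 1.623×10^17 kg = 1.62×10^5 Gt (and the same mass of ice, by conservation).

≈ 1.62×10^5 Gt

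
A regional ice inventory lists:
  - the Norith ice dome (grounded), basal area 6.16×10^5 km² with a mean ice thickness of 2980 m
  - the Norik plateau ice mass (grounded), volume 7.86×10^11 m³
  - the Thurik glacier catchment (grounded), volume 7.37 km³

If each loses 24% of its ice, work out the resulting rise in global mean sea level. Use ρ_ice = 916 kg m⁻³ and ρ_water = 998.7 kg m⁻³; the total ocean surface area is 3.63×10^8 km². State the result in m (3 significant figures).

≈ 1.11 m

Norith: ice volume = 6.16×10^5 km² × 2980 m = 1.836×10^6 km³; 0.24 × 1.836×10^6 × (916/998.7) = 4.041×10^5 km³ of water.
Norik: 0.24 × 7.86×10^11 m³ × (916/998.7) = 1.730×10^11 m³ of water.
Thurik: 0.24 × 7.37 km³ × (916/998.7) = 1.622 km³ of water.
Total added water ≈ 4.043×10^14 m³ over 3.63×10^14 m² → Δh = 1.11 m.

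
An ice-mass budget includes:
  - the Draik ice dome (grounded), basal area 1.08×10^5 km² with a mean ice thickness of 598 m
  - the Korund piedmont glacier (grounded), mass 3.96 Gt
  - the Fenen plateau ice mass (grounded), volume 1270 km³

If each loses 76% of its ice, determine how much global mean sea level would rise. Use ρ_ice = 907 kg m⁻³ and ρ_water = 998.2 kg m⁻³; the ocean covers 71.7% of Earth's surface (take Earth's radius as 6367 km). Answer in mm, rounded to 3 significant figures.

≈ 125 mm

Draik: ice volume = 1.08×10^5 km² × 598 m = 6.458×10^4 km³; 0.76 × 6.458×10^4 × (907/998.2) = 4.460×10^4 km³ of water.
Korund: 0.76 × 3.96 Gt = 3.010×10^12 kg; dividing by ρ_w = 998.2 kg m⁻³ gives 3.015×10^9 m³ of water.
Fenen: 0.76 × 1270 km³ × (907/998.2) = 877.0 km³ of water.
Total added water ≈ 4.548×10^13 m³ over 3.65×10^14 m² → Δh = 0.125 m = 125 mm.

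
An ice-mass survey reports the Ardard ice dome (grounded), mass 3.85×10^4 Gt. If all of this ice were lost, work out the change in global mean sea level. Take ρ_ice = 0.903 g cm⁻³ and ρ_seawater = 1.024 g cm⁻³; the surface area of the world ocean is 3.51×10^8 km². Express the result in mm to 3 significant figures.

Ardard: 3.85×10^4 Gt = 3.850×10^16 kg; dividing by ρ_w = 1.024 g cm⁻³ = 1024 kg m⁻³ gives 3.760×10^13 m³ of water.
Spread over 3.51×10^14 m² of ocean, Δh = 3.760×10^13 / 3.51×10^14 = 0.107 m = 107 mm.

≈ 107 mm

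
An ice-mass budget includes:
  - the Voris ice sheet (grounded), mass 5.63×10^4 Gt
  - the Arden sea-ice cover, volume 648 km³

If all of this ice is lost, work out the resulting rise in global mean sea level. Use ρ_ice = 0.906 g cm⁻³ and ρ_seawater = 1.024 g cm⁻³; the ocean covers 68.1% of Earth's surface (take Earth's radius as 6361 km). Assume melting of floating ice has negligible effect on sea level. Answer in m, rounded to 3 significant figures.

Voris: 5.63×10^4 Gt = 5.630×10^16 kg; dividing by ρ_w = 1.024 g cm⁻³ = 1024 kg m⁻³ gives 5.498×10^13 m³ of water.
The Arden sea-ice cover is floating and already displaces its own weight of water, so its melt adds essentially nothing to sea level.
Total added water ≈ 5.498×10^13 m³ over 3.46×10^14 m² → Δh = 0.159 m.

≈ 0.159 m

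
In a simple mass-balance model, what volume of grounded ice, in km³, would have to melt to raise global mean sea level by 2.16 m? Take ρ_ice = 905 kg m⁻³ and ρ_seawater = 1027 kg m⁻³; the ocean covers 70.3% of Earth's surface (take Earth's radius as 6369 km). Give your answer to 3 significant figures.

≈ 8.78×10^5 km³

Required water volume = Δh × A = 2.16 m × 3.58×10^14 m² = 7.740×10^14 m³ = 7.740×10^5 km³.
Ice volume = water volume × ρ_w/ρ_ice = 7.740×10^5 × 1027/905 = 8.78×10^5 km³.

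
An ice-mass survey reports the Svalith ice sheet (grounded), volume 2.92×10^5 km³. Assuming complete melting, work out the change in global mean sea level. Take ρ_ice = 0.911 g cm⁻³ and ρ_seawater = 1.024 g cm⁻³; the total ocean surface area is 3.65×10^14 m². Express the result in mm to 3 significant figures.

≈ 712 mm

Svalith: 2.92×10^5 km³ × (911/1024) = 2.598×10^5 km³ of water.
Spread over 3.65×10^14 m² of ocean, Δh = 2.598×10^14 / 3.65×10^14 = 0.712 m = 712 mm.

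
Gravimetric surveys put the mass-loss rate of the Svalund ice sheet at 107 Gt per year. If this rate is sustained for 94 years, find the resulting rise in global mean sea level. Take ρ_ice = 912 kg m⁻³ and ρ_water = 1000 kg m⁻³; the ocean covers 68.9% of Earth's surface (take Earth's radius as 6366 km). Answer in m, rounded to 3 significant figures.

Total mass lost = 107 Gt/yr × 94 yr = 1.006×10^4 Gt = 1.006×10^16 kg.
ρ_w = 1000 kg m⁻³, so water volume = 1.006×10^16 / 1000 = 1.006×10^13 m³.
Δh = 1.006×10^13 / 3.51×10^14 = 0.0287 m.

≈ 0.0287 m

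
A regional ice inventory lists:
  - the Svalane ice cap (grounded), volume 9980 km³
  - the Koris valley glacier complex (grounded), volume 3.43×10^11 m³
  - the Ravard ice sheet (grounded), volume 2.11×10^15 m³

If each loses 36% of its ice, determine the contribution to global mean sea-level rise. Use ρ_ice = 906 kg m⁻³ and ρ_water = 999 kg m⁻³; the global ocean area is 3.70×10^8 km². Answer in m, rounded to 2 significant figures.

Svalane: 0.36 × 9980 km³ × (906/999) = 3258 km³ of water.
Koris: 0.36 × 3.43×10^11 m³ × (906/999) = 1.120×10^11 m³ of water.
Ravard: 0.36 × 2.11×10^15 m³ × (906/999) = 6.889×10^14 m³ of water.
Total added water ≈ 6.923×10^14 m³ over 3.70×10^14 m² → Δh = 1.87 m.

≈ 1.9 m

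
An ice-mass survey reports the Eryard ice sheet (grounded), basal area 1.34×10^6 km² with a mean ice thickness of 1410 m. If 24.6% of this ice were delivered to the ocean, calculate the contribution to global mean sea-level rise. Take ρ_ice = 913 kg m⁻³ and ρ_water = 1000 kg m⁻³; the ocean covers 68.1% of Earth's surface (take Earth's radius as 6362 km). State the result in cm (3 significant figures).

≈ 123 cm

Eryard: ice volume = 1.34×10^6 km² × 1410 m = 1.889×10^6 km³; 0.246 × 1.889×10^6 × (913/1000) = 4.244×10^5 km³ of water.
Spread over 3.46×10^14 m² of ocean, Δh = 4.244×10^14 / 3.46×10^14 = 1.23 m = 123 cm.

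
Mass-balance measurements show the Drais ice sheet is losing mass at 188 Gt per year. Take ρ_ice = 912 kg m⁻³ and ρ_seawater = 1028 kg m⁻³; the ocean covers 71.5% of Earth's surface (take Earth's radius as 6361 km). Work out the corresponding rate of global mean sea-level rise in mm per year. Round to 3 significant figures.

≈ 0.503 mm/yr

ρ_w = 1028 kg m⁻³. Annual water volume added = 188 Gt / ρ_w = 1.880×10^14 kg / 1028 kg m⁻³ = 1.829×10^11 m³.
Δh per year = 1.829×10^11 / 3.64×10^14 = 5.03×10^-4 m = 0.503 mm.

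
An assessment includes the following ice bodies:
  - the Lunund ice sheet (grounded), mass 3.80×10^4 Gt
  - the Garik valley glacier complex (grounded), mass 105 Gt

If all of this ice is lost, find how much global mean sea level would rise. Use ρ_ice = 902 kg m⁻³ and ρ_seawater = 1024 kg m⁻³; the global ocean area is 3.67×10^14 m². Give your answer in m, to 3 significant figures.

≈ 0.101 m

Lunund: 3.80×10^4 Gt = 3.800×10^16 kg; dividing by ρ_w = 1024 kg m⁻³ gives 3.711×10^13 m³ of water.
Garik: 105 Gt = 1.050×10^14 kg; dividing by ρ_w = 1024 kg m⁻³ gives 1.025×10^11 m³ of water.
Total added water ≈ 3.721×10^13 m³ over 3.67×10^14 m² → Δh = 0.101 m.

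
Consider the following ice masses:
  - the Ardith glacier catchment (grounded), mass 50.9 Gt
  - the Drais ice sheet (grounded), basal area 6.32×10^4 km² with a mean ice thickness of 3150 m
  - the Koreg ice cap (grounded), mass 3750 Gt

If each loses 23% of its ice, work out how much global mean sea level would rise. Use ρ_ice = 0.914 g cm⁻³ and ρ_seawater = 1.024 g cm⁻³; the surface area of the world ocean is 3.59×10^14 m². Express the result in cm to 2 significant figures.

Ardith: 0.23 × 50.9 Gt = 1.171×10^13 kg; dividing by ρ_w = 1.024 g cm⁻³ = 1024 kg m⁻³ gives 1.143×10^10 m³ of water.
Drais: ice volume = 6.32×10^4 km² × 3150 m = 1.991×10^5 km³; 0.23 × 1.991×10^5 × (914/1024) = 4.087×10^4 km³ of water.
Koreg: 0.23 × 3750 Gt = 8.625×10^14 kg; dividing by ρ_w = 1024 kg m⁻³ gives 8.423×10^11 m³ of water.
Total added water ≈ 4.172×10^13 m³ over 3.59×10^14 m² → Δh = 0.116 m = 12 cm.

≈ 12 cm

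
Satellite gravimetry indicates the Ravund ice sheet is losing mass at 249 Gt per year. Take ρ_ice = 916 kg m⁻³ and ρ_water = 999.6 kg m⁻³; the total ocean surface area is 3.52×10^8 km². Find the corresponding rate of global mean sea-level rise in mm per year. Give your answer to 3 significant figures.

≈ 0.708 mm/yr

ρ_w = 999.6 kg m⁻³. Annual water volume added = 249 Gt / ρ_w = 2.490×10^14 kg / 999.6 kg m⁻³ = 2.491×10^11 m³.
Δh per year = 2.491×10^11 / 3.52×10^14 = 7.08×10^-4 m = 0.708 mm.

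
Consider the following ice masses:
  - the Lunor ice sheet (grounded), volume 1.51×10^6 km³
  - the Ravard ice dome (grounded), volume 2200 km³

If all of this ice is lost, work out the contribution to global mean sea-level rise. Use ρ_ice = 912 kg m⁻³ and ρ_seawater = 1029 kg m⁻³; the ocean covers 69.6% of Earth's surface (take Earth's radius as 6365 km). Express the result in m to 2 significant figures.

≈ 3.8 m

Lunor: 1.51×10^6 km³ × (912/1029) = 1.338×10^6 km³ of water.
Ravard: 2200 km³ × (912/1029) = 1950 km³ of water.
Total added water ≈ 1.340×10^15 m³ over 3.54×10^14 m² → Δh = 3.78 m.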